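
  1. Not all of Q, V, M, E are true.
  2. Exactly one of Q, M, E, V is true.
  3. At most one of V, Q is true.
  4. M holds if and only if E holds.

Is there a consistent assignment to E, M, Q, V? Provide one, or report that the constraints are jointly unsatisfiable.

E = False, M = False, Q = False, V = True

  (1) {Q, V, M, E}: 1/4 true — not all ✓
  (2) {Q, M, E, V}: 1 true — exactly one ✓
  (3) {V, Q}: 1 true — at most one ✓
  (4) M=F, E=F — same ✓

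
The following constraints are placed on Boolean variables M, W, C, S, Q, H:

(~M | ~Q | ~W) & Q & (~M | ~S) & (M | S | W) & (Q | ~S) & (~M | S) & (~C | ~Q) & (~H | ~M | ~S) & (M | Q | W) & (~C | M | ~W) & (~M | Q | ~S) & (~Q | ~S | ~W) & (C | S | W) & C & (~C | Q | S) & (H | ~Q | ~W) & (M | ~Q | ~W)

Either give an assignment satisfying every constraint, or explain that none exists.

Unsatisfiable

Case C = True:
  (Q) forces Q = True.
  Clause (~C | ~Q) is falsified — contradiction.
Case C = False:
  Clause (C) is falsified — contradiction.
Both cases fail, so the formula is unsatisfiable.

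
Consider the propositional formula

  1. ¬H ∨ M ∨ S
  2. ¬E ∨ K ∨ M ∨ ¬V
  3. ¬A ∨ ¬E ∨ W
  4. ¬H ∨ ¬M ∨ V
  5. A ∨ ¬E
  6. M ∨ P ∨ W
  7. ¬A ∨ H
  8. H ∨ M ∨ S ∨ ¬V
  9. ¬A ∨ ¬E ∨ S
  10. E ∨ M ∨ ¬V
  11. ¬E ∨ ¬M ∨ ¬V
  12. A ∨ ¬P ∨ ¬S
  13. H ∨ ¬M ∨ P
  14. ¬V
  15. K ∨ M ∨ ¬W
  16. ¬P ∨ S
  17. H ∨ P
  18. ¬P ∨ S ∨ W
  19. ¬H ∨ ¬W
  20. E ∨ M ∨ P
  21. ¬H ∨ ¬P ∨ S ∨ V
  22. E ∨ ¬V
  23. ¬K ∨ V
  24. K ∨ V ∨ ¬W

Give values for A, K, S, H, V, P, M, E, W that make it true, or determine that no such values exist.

A = True, K = False, S = True, H = True, V = False, P = True, M = False, E = False, W = False

Unit clause (¬V) forces V = False.
In (¬K ∨ V) only ¬K is left, so K = False.
In (K ∨ V ∨ ¬W) only ¬W is left, so W = False.
Set A = True.
  then (¬A ∨ ¬E ∨ W) forces E = False.
  then (¬A ∨ H) forces H = True.
  then (¬H ∨ ¬M ∨ V) forces M = False.
  then (M ∨ P ∨ W) forces P = True.
  then (¬P ∨ S) forces S = True.
All clauses satisfied.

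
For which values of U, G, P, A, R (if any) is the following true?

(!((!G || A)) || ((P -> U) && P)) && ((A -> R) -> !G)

U = True; G = False; P = True; A = True; R = True

  !((!G || A)) || ((P -> U) && P) = True
    !((!G || A)) = False
      !G || A = True
        !G = True
    (P -> U) && P = True
      P -> U = True
  (A -> R) -> !G = True
    A -> R = True
    !G = True
Both conjuncts True, so the formula holds.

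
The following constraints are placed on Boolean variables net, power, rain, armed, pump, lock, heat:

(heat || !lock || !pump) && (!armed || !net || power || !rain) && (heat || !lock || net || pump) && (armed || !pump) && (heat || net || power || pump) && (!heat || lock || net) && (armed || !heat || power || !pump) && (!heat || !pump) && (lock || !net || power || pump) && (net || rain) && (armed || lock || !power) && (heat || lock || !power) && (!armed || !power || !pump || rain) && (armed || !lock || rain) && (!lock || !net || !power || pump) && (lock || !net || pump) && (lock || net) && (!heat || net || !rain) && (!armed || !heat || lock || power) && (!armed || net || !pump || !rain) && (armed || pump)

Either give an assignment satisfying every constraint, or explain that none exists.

Try net = False:
  (net || rain) forces rain = True.
  (lock || net) forces lock = True.
  (!heat || net || !rain) forces heat = False.
  (heat || !lock || !pump) forces pump = False.
  clause (heat || !lock || net || pump) is falsified — backtrack.
So net = True.
Set power = False.
Set rain = False.
Set armed = True.
Set pump = False.
  then (lock || !net || power || pump) forces lock = True.
Set heat = False.
All clauses satisfied.

net=T, power=F, rain=F, armed=T, pump=F, lock=T, heat=F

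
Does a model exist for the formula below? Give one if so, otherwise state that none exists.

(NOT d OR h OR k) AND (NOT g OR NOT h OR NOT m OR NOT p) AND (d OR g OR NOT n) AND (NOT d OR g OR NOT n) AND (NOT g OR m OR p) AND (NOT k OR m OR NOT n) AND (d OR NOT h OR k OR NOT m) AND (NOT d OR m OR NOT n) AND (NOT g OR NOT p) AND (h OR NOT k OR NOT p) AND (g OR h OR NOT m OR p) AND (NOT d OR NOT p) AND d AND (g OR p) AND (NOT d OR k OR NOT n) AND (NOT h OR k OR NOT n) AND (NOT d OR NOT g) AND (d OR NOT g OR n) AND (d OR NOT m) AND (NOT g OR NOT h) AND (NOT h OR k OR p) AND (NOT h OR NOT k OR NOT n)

The formula is unsatisfiable.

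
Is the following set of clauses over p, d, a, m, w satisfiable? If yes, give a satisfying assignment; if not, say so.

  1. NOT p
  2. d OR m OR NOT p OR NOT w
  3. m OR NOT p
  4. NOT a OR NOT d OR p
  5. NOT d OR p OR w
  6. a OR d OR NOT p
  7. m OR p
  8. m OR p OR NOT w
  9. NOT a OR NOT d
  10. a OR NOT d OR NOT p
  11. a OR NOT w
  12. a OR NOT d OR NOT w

Unit clause (NOT p) forces p = False.
In (m OR p) only m is left, so m = True.
Try d = True:
  (NOT a OR NOT d OR p) forces a = False.
  (NOT d OR p OR w) forces w = True.
  clause (a OR NOT w) is falsified — backtrack.
So d = False.
Set a = False.
  then (a OR NOT w) forces w = False.
All clauses satisfied.

p=F, d=F, a=F, m=T, w=F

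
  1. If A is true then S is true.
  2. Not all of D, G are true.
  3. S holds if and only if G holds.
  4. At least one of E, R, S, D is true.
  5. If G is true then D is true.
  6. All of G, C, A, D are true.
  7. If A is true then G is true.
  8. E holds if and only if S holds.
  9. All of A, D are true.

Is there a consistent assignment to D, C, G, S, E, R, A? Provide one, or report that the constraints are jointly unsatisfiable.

The formula is unsatisfiable.

Case D = True:
  (2) with D=T forces G = False.
  Constraint (6) is violated (G=F) — contradiction.
Case D = False:
  Constraint (6) is violated (D=F) — contradiction.
Both cases fail — unsatisfiable.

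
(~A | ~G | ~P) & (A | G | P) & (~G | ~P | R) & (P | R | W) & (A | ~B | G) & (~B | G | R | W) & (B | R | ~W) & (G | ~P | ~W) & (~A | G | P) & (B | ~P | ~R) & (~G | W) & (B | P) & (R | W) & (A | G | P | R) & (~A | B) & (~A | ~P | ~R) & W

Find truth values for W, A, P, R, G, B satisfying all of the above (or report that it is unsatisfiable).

W: True; A: True; P: False; R: False; G: True; B: True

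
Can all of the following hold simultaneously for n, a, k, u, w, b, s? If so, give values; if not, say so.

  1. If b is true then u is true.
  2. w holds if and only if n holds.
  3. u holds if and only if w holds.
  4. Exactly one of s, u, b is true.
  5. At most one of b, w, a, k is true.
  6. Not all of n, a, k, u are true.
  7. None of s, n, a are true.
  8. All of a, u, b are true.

Case a = True:
  Constraint (7) is violated (a=T) — contradiction.
Case a = False:
  Constraint (8) is violated (a=F) — contradiction.
Both cases fail — unsatisfiable.

The formula is unsatisfiable.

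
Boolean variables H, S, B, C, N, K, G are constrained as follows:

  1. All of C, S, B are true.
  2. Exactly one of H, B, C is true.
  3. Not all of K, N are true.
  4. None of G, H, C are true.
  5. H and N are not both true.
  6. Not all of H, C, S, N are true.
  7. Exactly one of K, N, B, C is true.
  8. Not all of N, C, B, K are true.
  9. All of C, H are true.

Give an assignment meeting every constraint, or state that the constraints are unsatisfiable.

The formula is unsatisfiable.

Case H = True:
  Constraint (4) is violated (H=T) — contradiction.
Case H = False:
  Constraint (9) is violated (H=F) — contradiction.
Both cases fail — unsatisfiable.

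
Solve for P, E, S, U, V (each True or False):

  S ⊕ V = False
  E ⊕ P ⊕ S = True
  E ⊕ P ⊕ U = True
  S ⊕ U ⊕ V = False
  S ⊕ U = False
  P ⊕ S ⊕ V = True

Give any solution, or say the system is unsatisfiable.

P = True, E = False, S = False, U = False, V = False

S ⊕ V = F ⊕ F = False ✓
E ⊕ P ⊕ S = F ⊕ T ⊕ F = True ✓
E ⊕ P ⊕ U = F ⊕ T ⊕ F = True ✓
S ⊕ U ⊕ V = F ⊕ F ⊕ F = False ✓
S ⊕ U = F ⊕ F = False ✓
P ⊕ S ⊕ V = T ⊕ F ⊕ F = True ✓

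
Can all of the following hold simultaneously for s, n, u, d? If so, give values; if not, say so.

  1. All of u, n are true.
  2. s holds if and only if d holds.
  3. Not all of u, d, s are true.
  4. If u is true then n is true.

s: False; n: True; u: True; d: False

  (1) {u, n}: all 2 true ✓
  (2) s=F, d=F — same ✓
  (3) {u, d, s}: 1/3 true — not all ✓
  (4) u=T ⇒ n: T ✓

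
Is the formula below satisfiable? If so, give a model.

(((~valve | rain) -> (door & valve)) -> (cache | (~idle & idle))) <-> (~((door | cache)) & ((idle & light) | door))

cache=F, light=T, idle=F, valve=T, door=T, rain=T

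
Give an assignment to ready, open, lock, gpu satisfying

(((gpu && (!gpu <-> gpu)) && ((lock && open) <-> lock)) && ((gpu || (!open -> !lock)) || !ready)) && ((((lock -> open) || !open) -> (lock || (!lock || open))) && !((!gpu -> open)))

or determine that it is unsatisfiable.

The conjunct !gpu <-> gpu is unsatisfiable on its own:
  gpu=F: evaluates to False.
  gpu=T: evaluates to False.
So the whole conjunction is unsatisfiable.

The formula is unsatisfiable.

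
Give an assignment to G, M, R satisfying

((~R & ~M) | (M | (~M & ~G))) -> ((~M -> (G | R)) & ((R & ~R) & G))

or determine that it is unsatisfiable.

G = True, M = False, R = True

  ((~R & ~M) | (M | (~M & ~G))) -> ((~M -> (G | R)) & ((R & ~R) & G)) = True
    (~R & ~M) | (M | (~M & ~G)) = False
      ~R & ~M = False
        ~R = False
        ~M = True
      M | (~M & ~G) = False
        ~M & ~G = False
          ~M = True
          ~G = False
    (~M -> (G | R)) & ((R & ~R) & G) = False
      ~M -> (G | R) = True
        ~M = True
        G | R = True
      (R & ~R) & G = False
        R & ~R = False
          ~R = False
The formula evaluates to True.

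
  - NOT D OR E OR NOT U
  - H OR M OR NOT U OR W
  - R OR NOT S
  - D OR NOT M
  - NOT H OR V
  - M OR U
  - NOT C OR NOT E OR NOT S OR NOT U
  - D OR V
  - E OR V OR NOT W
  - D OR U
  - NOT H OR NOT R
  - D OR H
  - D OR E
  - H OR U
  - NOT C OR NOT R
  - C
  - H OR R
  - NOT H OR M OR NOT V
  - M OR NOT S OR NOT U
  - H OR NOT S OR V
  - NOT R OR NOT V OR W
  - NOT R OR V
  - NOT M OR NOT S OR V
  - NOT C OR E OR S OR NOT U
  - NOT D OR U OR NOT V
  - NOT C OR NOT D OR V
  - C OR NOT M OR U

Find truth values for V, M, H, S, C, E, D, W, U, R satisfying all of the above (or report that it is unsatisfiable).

V=T; M=T; H=T; S=F; C=T; E=T; D=T; W=T; U=T; R=F

Unit clause (C) forces C = True.
In (NOT C OR NOT R) only NOT R is left, so R = False.
In (H OR R) only H is left, so H = True.
In (R OR NOT S) only NOT S is left, so S = False.
In (NOT H OR V) only V is left, so V = True.
In (NOT H OR M OR NOT V) only M is left, so M = True.
In (D OR NOT M) only D is left, so D = True.
In (NOT D OR U OR NOT V) only U is left, so U = True.
In (NOT D OR E OR NOT U) only E is left, so E = True.
Set W = True.
All clauses satisfied.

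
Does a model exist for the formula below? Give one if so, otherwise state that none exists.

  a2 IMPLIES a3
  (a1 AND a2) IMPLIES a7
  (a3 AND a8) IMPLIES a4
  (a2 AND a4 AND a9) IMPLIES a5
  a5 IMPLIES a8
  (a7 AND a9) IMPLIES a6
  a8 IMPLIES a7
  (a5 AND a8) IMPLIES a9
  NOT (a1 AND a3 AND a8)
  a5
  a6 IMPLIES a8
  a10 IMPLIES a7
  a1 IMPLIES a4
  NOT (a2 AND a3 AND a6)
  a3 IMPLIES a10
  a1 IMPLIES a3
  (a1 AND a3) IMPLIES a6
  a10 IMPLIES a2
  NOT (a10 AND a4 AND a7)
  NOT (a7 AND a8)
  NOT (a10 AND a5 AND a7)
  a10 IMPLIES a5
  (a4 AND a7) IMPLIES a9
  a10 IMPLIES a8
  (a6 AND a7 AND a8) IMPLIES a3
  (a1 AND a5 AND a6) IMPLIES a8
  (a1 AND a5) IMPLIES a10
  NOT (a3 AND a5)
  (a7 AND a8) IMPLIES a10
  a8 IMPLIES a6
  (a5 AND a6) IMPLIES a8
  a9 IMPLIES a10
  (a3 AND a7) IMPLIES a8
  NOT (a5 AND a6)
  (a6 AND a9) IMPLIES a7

Case a8 = True:
  (a5) forces a5 = True.
  (NOT a7 OR NOT a8) forces a7 = False.
  Clause (a7 OR NOT a8) is falsified — contradiction.
Case a8 = False:
  (a5) forces a5 = True.
  Clause (NOT a5 OR a8) is falsified — contradiction.
Both cases fail, so the formula is unsatisfiable.

The formula is unsatisfiable.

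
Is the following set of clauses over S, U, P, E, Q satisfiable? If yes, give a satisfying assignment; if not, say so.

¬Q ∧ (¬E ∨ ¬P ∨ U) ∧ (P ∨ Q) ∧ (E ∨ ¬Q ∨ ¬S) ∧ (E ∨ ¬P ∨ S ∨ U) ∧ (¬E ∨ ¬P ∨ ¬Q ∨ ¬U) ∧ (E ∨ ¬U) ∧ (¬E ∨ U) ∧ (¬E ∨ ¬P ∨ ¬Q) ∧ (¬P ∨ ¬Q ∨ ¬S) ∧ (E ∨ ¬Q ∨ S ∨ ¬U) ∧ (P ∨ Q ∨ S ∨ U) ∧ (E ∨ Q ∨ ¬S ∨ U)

Unit clause (¬Q) forces Q = False.
In (P ∨ Q) only P is left, so P = True.
Set S = False.
Try U = False:
  (¬E ∨ ¬P ∨ U) forces E = False.
  clause (E ∨ ¬P ∨ S ∨ U) is falsified — backtrack.
So U = True.
  then (E ∨ ¬U) forces E = True.
All clauses satisfied.

S = False, U = True, P = True, E = True, Q = False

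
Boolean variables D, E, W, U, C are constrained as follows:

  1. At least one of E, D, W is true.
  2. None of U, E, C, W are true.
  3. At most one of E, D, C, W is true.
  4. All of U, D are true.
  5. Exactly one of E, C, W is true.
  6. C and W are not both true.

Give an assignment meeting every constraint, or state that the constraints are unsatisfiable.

Case U = True:
  Constraint (2) is violated (U=T) — contradiction.
Case U = False:
  Constraint (4) is violated (U=F) — contradiction.
Both cases fail — unsatisfiable.

UNSATISFIABLE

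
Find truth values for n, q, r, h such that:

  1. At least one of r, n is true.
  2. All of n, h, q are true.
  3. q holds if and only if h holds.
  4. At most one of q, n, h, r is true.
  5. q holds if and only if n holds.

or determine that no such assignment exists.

Case n = True:
  (2) forces h = True.
  Constraint (4) is violated (n=T, h=T) — contradiction.
Case n = False:
  Constraint (2) is violated (n=F) — contradiction.
Both cases fail — unsatisfiable.

UNSATISFIABLE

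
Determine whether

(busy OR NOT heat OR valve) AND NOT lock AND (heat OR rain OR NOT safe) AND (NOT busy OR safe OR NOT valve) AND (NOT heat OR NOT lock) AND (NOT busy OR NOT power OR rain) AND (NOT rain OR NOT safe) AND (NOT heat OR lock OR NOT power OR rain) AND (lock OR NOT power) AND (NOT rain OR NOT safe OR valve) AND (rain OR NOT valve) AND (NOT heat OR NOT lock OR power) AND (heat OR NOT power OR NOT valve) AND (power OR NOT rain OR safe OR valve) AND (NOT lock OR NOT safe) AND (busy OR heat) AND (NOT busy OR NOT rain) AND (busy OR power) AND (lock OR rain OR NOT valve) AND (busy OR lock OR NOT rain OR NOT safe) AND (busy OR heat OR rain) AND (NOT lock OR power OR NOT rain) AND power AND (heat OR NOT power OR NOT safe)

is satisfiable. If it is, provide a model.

The formula is unsatisfiable.

Case power = True:
  (NOT lock) forces lock = False.
  Clause (lock OR NOT power) is falsified — contradiction.
Case power = False:
  Clause (power) is falsified — contradiction.
Both cases fail, so the formula is unsatisfiable.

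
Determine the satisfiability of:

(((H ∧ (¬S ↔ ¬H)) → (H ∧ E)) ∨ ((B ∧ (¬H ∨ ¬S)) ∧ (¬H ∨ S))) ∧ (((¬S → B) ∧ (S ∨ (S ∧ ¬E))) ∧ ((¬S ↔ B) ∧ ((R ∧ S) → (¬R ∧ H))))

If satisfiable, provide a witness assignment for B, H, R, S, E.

B = False, H = False, R = False, S = True, E = True

  ((H ∧ (¬S ↔ ¬H)) → (H ∧ E)) ∨ ((B ∧ (¬H ∨ ¬S)) ∧ (¬H ∨ S)) = True
    (H ∧ (¬S ↔ ¬H)) → (H ∧ E) = True
      H ∧ (¬S ↔ ¬H) = False
        ¬S ↔ ¬H = False
          ¬S = False
          ¬H = True
      H ∧ E = False
    (B ∧ (¬H ∨ ¬S)) ∧ (¬H ∨ S) = False
      B ∧ (¬H ∨ ¬S) = False
        ¬H ∨ ¬S = True
          ¬H = True
          ¬S = False
      ¬H ∨ S = True
        ¬H = True
  ((¬S → B) ∧ (S ∨ (S ∧ ¬E))) ∧ ((¬S ↔ B) ∧ ((R ∧ S) → (¬R ∧ H))) = True
    (¬S → B) ∧ (S ∨ (S ∧ ¬E)) = True
      ¬S → B = True
        ¬S = False
      S ∨ (S ∧ ¬E) = True
        S ∧ ¬E = False
          ¬E = False
    (¬S ↔ B) ∧ ((R ∧ S) → (¬R ∧ H)) = True
      ¬S ↔ B = True
        ¬S = False
      (R ∧ S) → (¬R ∧ H) = True
        R ∧ S = False
        ¬R ∧ H = False
          ¬R = True
Both conjuncts True, so the formula holds.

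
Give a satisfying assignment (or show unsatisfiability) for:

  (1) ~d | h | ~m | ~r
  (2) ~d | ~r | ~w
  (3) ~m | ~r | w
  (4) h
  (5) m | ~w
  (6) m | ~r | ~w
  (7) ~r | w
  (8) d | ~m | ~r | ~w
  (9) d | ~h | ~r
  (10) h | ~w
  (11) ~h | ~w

m=F, r=F, w=F, d=T, h=T

Unit clause (h) forces h = True.
In (~h | ~w) only ~w is left, so w = False.
In (~r | w) only ~r is left, so r = False.
Set m = False.
Set d = True.
All clauses satisfied.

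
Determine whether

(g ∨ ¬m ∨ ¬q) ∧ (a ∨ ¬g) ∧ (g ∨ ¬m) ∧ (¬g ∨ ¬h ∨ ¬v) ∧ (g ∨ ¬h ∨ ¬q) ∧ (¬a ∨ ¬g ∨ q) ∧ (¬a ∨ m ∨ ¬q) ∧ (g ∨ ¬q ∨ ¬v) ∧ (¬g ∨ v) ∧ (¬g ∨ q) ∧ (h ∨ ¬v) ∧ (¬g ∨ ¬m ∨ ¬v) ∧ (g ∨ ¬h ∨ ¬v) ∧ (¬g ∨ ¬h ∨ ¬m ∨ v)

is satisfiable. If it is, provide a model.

a = True, v = False, m = False, h = False, g = False, q = False

Set a = True.
Try v = True:
  (h ∨ ¬v) forces h = True.
  (¬g ∨ ¬h ∨ ¬v) forces g = False.
  clause (g ∨ ¬h ∨ ¬v) is falsified — backtrack.
So v = False.
  then (¬g ∨ v) forces g = False.
  then (g ∨ ¬m) forces m = False.
  then (¬a ∨ m ∨ ¬q) forces q = False.
Set h = False.
All clauses satisfied.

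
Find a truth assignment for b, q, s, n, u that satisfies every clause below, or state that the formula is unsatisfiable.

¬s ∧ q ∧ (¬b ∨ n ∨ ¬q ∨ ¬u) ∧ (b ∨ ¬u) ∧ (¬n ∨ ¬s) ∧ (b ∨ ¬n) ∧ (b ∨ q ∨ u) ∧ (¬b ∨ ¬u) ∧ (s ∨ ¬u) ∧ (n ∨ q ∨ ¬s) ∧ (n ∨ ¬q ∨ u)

Unit clause (¬s) forces s = False.
Unit clause (q) forces q = True.
In (s ∨ ¬u) only ¬u is left, so u = False.
In (n ∨ ¬q ∨ u) only n is left, so n = True.
In (b ∨ ¬n) only b is left, so b = True.
All clauses satisfied.

b: True; q: True; s: False; n: True; u: False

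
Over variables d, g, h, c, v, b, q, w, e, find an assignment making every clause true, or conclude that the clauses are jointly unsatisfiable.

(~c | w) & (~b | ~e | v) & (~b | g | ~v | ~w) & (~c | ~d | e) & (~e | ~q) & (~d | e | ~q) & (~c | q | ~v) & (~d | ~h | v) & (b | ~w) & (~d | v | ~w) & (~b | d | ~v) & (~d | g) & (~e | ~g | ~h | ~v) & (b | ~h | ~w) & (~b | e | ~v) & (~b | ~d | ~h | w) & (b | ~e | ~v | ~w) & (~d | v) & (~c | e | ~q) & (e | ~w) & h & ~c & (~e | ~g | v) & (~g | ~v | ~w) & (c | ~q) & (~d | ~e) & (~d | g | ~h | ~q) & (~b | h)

d: False, g: True, h: True, c: False, v: False, b: True, q: False, w: False, e: False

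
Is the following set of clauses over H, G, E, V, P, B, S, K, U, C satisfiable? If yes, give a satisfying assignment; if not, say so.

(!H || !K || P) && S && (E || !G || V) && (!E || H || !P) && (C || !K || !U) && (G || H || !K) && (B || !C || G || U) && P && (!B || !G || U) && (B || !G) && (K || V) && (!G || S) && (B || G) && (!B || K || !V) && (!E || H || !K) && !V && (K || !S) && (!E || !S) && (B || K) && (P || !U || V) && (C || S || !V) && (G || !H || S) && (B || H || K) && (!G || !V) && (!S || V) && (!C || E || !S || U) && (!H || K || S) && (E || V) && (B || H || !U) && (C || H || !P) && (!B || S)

Unsatisfiable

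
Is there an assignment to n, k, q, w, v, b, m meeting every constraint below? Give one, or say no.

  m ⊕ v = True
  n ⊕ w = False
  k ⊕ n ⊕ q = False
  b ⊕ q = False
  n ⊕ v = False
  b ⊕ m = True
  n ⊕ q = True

The formula is unsatisfiable.

Adding constraints 1, 4, 5, 6, 7 mod 2: every variable appears an even number of times on the left, so the left side is 0.
But the right sides sum to 1 (mod 2). 0 ≠ 1 — the system is inconsistent.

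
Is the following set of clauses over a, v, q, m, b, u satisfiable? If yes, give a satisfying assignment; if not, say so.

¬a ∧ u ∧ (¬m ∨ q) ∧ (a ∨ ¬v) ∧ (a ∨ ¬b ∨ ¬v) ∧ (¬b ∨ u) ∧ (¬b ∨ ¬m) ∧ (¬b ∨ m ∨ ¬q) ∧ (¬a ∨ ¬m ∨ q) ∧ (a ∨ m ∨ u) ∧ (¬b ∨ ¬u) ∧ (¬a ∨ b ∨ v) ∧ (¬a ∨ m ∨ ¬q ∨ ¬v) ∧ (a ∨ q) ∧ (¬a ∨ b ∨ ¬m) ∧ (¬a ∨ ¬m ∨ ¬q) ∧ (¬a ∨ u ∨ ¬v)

Unit clause (¬a) forces a = False.
Unit clause (u) forces u = True.
In (a ∨ ¬v) only ¬v is left, so v = False.
In (¬b ∨ ¬u) only ¬b is left, so b = False.
In (a ∨ q) only q is left, so q = True.
Set m = True.
All clauses satisfied.

a = False, v = False, q = True, m = True, b = False, u = True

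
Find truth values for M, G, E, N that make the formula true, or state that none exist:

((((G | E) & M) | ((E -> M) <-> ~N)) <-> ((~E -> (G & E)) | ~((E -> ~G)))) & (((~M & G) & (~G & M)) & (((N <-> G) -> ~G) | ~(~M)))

Case M = True: the conjunct ~M is False.
Case M = False: the conjunct M is False.
Both cases fail — unsatisfiable.

The formula is unsatisfiable.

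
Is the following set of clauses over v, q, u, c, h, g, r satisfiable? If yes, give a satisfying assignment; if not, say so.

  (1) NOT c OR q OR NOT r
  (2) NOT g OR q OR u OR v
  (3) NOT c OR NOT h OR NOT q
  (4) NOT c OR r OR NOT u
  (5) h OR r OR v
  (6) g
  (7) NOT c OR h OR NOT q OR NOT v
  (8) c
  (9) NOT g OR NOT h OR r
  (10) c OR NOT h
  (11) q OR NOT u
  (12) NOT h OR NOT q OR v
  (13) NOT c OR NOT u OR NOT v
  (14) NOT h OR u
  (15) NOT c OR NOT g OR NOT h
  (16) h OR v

v = True, q = False, u = False, c = True, h = False, g = True, r = False

Unit clause (g) forces g = True.
Unit clause (c) forces c = True.
In (NOT c OR NOT g OR NOT h) only NOT h is left, so h = False.
In (h OR v) only v is left, so v = True.
In (NOT c OR h OR NOT q OR NOT v) only NOT q is left, so q = False.
In (q OR NOT u) only NOT u is left, so u = False.
In (NOT c OR q OR NOT r) only NOT r is left, so r = False.
All clauses satisfied.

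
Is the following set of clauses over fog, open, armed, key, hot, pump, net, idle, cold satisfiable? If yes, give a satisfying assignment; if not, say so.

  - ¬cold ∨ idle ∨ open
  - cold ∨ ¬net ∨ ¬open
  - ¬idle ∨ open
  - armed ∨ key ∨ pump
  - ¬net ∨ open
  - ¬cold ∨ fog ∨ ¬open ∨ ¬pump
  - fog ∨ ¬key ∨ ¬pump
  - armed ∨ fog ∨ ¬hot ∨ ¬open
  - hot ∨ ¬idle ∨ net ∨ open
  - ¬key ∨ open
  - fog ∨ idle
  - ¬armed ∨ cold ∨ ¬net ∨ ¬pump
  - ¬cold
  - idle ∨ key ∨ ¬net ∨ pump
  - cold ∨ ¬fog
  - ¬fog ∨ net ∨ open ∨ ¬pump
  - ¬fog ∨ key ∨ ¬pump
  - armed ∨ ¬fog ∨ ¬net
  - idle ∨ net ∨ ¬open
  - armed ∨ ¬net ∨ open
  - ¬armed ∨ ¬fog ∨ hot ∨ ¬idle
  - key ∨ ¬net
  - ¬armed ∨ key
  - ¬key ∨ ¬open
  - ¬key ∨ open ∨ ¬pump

Unit clause (¬cold) forces cold = False.
In (cold ∨ ¬fog) only ¬fog is left, so fog = False.
In (fog ∨ idle) only idle is left, so idle = True.
In (¬idle ∨ open) only open is left, so open = True.
In (¬key ∨ ¬open) only ¬key is left, so key = False.
In (cold ∨ ¬net ∨ ¬open) only ¬net is left, so net = False.
In (¬armed ∨ key) only ¬armed is left, so armed = False.
In (armed ∨ key ∨ pump) only pump is left, so pump = True.
In (armed ∨ fog ∨ ¬hot ∨ ¬open) only ¬hot is left, so hot = False.
All clauses satisfied.

fog = False, open = True, armed = False, key = False, hot = False, pump = True, net = False, idle = True, cold = False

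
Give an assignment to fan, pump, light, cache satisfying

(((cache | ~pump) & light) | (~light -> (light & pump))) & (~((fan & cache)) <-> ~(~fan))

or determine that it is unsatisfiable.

fan = True, pump = True, light = True, cache = False

  ((cache | ~pump) & light) | (~light -> (light & pump)) = True
    (cache | ~pump) & light = False
      cache | ~pump = False
        ~pump = False
    ~light -> (light & pump) = True
      ~light = False
      light & pump = True
  ~((fan & cache)) <-> ~(~fan) = True
    ~((fan & cache)) = True
      fan & cache = False
    ~(~fan) = True
      ~fan = False
Both conjuncts True, so the formula holds.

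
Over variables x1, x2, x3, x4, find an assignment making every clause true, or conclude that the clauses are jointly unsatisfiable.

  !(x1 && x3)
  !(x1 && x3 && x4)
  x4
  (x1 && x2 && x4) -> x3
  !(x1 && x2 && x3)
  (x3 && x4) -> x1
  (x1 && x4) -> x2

x1=F; x2=T; x3=F; x4=T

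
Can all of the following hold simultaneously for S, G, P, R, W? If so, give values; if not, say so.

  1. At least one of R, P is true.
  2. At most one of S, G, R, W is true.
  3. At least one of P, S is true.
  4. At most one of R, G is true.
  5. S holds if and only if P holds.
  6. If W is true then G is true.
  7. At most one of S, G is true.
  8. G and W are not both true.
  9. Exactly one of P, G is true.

S = True, G = False, P = True, R = False, W = False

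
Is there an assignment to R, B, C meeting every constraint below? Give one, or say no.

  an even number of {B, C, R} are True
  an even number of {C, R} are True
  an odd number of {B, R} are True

R = True, B = False, C = True

{B, C, R}: 2 true → even ✓
{C, R}: 2 true → even ✓
{B, R}: 1 true → odd ✓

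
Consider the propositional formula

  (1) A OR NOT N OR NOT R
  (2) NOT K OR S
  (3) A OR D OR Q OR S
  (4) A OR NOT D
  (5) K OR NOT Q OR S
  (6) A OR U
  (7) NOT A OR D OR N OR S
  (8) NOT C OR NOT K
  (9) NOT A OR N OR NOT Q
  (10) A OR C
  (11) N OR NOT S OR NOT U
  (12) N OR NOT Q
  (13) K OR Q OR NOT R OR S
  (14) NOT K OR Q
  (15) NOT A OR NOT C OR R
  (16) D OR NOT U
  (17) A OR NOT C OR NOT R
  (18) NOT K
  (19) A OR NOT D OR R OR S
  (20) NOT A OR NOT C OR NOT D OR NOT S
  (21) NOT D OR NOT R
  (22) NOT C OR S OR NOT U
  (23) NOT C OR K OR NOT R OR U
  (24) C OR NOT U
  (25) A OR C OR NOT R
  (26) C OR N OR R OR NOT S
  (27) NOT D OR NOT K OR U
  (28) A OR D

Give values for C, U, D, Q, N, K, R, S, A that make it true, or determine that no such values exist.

Unit clause (NOT K) forces K = False.
Set C = False.
  then (A OR C) forces A = True.
  then (C OR NOT U) forces U = False.
Set D = False.
Set Q = True.
  then (K OR NOT Q OR S) forces S = True.
  then (NOT A OR N OR NOT Q) forces N = True.
Set R = True.
All clauses satisfied.

C=F, U=F, D=F, Q=T, N=T, K=F, R=T, S=T, A=T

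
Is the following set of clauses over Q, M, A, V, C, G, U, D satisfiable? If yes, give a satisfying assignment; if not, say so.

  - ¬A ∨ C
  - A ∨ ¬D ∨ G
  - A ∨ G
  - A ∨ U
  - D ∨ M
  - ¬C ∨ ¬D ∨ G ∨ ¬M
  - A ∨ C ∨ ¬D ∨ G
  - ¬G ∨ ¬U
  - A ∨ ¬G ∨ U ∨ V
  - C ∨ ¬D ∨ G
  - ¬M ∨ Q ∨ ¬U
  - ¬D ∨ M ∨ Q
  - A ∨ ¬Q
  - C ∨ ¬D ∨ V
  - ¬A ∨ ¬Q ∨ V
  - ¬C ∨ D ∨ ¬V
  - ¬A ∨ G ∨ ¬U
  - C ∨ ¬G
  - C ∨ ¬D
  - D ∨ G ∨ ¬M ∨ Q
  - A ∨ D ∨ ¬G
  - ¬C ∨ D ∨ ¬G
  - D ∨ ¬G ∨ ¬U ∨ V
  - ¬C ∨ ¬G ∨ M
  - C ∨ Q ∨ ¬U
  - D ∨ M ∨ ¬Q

Q=F; M=T; A=T; V=T; C=T; G=T; U=F; D=T

Set Q = False.
Set M = True.
  then (¬M ∨ Q ∨ ¬U) forces U = False.
  then (A ∨ U) forces A = True.
  then (¬A ∨ C) forces C = True.
Set V = True.
  then (¬C ∨ D ∨ ¬V) forces D = True.
  then (¬C ∨ ¬D ∨ G ∨ ¬M) forces G = True.
All clauses satisfied.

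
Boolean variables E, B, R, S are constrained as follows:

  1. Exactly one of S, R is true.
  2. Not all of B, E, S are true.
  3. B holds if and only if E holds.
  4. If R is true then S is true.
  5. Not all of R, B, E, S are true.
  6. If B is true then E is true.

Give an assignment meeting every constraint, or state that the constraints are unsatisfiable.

E = False; B = False; R = False; S = True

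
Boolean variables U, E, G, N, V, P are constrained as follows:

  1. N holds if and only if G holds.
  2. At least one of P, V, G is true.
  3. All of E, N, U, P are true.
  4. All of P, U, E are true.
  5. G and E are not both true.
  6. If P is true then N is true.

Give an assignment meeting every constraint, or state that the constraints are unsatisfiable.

The formula is unsatisfiable.

Case E = True:
  (3) forces N = True.
  (1) with N=T forces G = True.
  Constraint (5) is violated (G=T, E=T) — contradiction.
Case E = False:
  Constraint (3) is violated (E=F) — contradiction.
Both cases fail — unsatisfiable.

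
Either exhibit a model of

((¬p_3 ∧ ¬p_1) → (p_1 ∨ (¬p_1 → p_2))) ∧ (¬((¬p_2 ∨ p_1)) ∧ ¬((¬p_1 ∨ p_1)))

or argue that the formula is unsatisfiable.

No satisfying assignment exists.

The conjunct ¬((¬p_1 ∨ p_1)) is unsatisfiable on its own:
  p_1=F: evaluates to False.
  p_1=T: evaluates to False.
So the whole conjunction is unsatisfiable.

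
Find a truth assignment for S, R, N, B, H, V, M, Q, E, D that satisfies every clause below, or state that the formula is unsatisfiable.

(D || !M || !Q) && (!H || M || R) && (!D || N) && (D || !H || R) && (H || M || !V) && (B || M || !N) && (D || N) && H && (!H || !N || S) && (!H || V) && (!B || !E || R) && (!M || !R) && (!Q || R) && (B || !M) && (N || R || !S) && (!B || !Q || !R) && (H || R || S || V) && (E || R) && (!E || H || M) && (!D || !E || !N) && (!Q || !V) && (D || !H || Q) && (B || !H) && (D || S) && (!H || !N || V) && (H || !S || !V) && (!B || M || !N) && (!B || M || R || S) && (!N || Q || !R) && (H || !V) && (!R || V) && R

The formula is unsatisfiable.

Case R = True:
  (H) forces H = True.
  (!H || V) forces V = True.
  (!M || !R) forces M = False.
  (!Q || !V) forces Q = False.
  (D || !H || Q) forces D = True.
  (!D || N) forces N = True.
  Clause (!N || Q || !R) is falsified — contradiction.
Case R = False:
  Clause (R) is falsified — contradiction.
Both cases fail, so the formula is unsatisfiable.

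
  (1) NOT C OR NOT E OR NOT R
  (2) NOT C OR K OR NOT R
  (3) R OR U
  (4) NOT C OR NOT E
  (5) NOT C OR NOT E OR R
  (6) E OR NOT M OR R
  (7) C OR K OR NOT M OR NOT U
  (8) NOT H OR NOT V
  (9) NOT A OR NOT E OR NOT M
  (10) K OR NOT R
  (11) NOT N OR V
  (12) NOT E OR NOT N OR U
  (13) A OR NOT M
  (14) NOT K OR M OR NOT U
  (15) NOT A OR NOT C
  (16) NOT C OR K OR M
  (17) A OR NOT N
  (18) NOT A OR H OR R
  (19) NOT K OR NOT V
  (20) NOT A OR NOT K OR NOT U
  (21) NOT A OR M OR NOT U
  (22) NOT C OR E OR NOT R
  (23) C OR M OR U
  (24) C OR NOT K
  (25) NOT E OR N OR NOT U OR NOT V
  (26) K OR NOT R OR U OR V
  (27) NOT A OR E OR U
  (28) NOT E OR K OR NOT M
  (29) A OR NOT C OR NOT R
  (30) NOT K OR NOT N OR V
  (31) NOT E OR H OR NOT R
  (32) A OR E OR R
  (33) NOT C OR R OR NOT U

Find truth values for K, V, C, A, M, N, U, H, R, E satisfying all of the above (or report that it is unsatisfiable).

Set K = False.
  then (K OR NOT R) forces R = False.
  then (R OR U) forces U = True.
  then (NOT C OR R OR NOT U) forces C = False.
  then (C OR K OR NOT M OR NOT U) forces M = False.
  then (NOT A OR M OR NOT U) forces A = False.
  then (A OR E OR R) forces E = True.
  then (A OR NOT N) forces N = False.
  then (NOT E OR N OR NOT U OR NOT V) forces V = False.
Set H = True.
All clauses satisfied.

K=F, V=F, C=F, A=F, M=F, N=F, U=T, H=T, R=F, E=T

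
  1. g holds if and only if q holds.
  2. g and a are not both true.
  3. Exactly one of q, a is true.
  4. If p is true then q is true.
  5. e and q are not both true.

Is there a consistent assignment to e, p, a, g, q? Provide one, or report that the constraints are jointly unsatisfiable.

e: False; p: False; a: False; g: True; q: True

  (1) g=T, q=T — same ✓
  (2) g=T, a=F — not both ✓
  (3) {q, a}: 1 true — exactly one ✓
  (4) p=F ⇒ q: vacuous ✓
  (5) e=F, q=T — not both ✓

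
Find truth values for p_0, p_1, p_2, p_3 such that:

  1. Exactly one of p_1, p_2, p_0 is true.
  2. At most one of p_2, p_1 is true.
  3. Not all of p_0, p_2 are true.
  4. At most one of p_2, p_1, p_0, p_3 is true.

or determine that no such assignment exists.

p_0 = False, p_1 = False, p_2 = True, p_3 = False

  (1) {p_1, p_2, p_0}: 1 true — exactly one ✓
  (2) {p_2, p_1}: 1 true — at most one ✓
  (3) {p_0, p_2}: 1/2 true — not all ✓
  (4) {p_2, p_1, p_0, p_3}: 1 true — at most one ✓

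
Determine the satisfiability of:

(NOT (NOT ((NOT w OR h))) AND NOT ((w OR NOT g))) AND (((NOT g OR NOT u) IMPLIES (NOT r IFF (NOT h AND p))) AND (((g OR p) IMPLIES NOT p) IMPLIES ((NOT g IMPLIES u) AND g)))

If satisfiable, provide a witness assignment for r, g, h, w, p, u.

r: False, g: True, h: False, w: False, p: False, u: True

  NOT (NOT ((NOT w OR h))) AND NOT ((w OR NOT g)) = True
    NOT (NOT ((NOT w OR h))) = True
      NOT ((NOT w OR h)) = False
        NOT w OR h = True
          NOT w = True
    NOT ((w OR NOT g)) = True
      w OR NOT g = False
        NOT g = False
  ((NOT g OR NOT u) IMPLIES (NOT r IFF (NOT h AND p))) AND (((g OR p) IMPLIES NOT p) IMPLIES ((NOT g IMPLIES u) AND g)) = True
    (NOT g OR NOT u) IMPLIES (NOT r IFF (NOT h AND p)) = True
      NOT g OR NOT u = False
        NOT g = False
        NOT u = False
      NOT r IFF (NOT h AND p) = False
        NOT r = True
        NOT h AND p = False
          NOT h = True
    ((g OR p) IMPLIES NOT p) IMPLIES ((NOT g IMPLIES u) AND g) = True
      (g OR p) IMPLIES NOT p = True
        g OR p = True
        NOT p = True
      (NOT g IMPLIES u) AND g = True
        NOT g IMPLIES u = True
          NOT g = False
Both conjuncts True, so the formula holds.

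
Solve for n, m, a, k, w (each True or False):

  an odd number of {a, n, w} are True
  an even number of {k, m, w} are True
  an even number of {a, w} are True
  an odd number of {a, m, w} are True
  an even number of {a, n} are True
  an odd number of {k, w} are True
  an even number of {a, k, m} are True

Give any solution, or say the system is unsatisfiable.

n: True, m: True, a: True, k: False, w: True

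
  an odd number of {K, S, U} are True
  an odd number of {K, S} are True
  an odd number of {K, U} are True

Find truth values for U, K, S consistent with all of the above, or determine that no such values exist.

U = False, K = True, S = False

{K, S, U}: 1 true → odd ✓
{K, S}: 1 true → odd ✓
{K, U}: 1 true → odd ✓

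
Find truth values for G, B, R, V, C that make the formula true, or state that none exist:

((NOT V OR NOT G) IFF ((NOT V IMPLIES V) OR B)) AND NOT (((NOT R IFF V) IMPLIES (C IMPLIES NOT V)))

G: False, B: False, R: False, V: True, C: True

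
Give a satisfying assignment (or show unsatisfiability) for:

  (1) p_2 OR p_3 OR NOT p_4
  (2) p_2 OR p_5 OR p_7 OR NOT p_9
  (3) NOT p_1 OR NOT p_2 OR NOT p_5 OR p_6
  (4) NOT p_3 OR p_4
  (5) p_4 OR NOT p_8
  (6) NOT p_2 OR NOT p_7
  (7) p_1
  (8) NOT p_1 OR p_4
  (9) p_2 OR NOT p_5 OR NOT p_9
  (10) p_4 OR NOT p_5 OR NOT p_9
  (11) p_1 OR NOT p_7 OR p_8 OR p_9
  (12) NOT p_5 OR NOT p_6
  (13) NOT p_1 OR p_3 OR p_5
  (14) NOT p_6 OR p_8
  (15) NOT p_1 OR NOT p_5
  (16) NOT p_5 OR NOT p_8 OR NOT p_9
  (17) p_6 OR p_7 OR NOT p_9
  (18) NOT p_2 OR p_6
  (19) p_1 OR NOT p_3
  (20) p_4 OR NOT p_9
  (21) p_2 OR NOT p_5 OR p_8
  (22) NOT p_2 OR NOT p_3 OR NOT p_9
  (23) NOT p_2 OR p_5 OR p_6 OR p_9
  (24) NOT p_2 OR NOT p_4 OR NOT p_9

Unit clause (p_1) forces p_1 = True.
In (NOT p_1 OR p_4) only p_4 is left, so p_4 = True.
In (NOT p_1 OR NOT p_5) only NOT p_5 is left, so p_5 = False.
In (NOT p_1 OR p_3 OR p_5) only p_3 is left, so p_3 = True.
Set p_2 = False.
Set p_6 = False.
Set p_7 = False.
  then (p_2 OR p_5 OR p_7 OR NOT p_9) forces p_9 = False.
Set p_8 = True.
All clauses satisfied.

p_1=T, p_2=F, p_3=T, p_4=T, p_5=F, p_6=F, p_7=F, p_8=T, p_9=F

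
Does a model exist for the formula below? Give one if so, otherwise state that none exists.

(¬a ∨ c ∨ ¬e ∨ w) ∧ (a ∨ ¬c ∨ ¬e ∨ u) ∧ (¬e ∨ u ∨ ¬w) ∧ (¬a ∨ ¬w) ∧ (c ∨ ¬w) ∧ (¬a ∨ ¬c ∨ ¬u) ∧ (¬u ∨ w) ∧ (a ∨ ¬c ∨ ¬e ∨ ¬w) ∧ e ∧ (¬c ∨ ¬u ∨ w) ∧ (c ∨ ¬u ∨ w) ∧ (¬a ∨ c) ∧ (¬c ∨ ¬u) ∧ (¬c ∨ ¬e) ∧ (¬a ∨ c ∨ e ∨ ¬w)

u=F; c=F; a=F; w=F; e=T

Unit clause (e) forces e = True.
In (¬c ∨ ¬e) only ¬c is left, so c = False.
In (c ∨ ¬w) only ¬w is left, so w = False.
In (¬u ∨ w) only ¬u is left, so u = False.
In (¬a ∨ c) only ¬a is left, so a = False.
All clauses satisfied.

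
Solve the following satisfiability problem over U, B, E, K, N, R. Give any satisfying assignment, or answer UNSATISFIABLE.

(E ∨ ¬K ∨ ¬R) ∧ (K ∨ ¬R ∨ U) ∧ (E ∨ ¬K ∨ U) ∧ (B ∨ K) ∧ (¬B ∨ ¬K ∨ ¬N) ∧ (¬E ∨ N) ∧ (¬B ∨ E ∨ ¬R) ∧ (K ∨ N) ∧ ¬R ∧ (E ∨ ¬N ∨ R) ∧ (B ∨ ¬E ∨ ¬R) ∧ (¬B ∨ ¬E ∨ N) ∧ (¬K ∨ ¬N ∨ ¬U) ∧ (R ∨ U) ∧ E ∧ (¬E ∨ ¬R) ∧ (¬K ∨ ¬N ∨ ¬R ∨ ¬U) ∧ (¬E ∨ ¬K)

Unit clause (¬R) forces R = False.
In (R ∨ U) only U is left, so U = True.
Unit clause (E) forces E = True.
In (¬E ∨ ¬K) only ¬K is left, so K = False.
In (B ∨ K) only B is left, so B = True.
In (¬E ∨ N) only N is left, so N = True.
All clauses satisfied.

U: True, B: True, E: True, K: False, N: True, R: False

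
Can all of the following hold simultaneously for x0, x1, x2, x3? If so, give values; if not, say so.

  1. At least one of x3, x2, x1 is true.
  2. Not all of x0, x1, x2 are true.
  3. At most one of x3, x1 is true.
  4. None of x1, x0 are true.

x0 = False, x1 = False, x2 = False, x3 = True

  (1) {x3, x2, x1}: 1 true — at least one ✓
  (2) {x0, x1, x2}: 0/3 true — not all ✓
  (3) {x3, x1}: 1 true — at most one ✓
  (4) {x1, x0}: 0 true — none ✓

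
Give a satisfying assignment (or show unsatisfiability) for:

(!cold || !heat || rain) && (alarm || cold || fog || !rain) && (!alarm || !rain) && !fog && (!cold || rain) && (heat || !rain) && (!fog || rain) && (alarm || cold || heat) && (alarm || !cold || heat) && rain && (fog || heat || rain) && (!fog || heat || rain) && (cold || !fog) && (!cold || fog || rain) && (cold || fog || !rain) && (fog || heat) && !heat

Case heat = True:
  Clause (!heat) is falsified — contradiction.
Case heat = False:
  (!fog) forces fog = False.
  Clause (fog || heat) is falsified — contradiction.
Both cases fail, so the formula is unsatisfiable.

UNSATISFIABLE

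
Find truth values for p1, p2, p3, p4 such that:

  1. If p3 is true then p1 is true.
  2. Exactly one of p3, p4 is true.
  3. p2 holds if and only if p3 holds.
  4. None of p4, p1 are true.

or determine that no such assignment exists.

Case p3 = True:
  (1) with p3=T forces p1 = True.
  Constraint (4) is violated (p1=T) — contradiction.
Case p3 = False:
  (2) with p3=F forces p4 = True.
  Constraint (4) is violated (p4=T) — contradiction.
Both cases fail — unsatisfiable.

No satisfying assignment exists.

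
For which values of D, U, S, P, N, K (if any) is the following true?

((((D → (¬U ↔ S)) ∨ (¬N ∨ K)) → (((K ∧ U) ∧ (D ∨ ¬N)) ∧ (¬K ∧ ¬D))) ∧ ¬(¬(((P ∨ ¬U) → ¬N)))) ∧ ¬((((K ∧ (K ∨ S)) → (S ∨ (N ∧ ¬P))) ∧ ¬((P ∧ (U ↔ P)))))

UNSATISFIABLE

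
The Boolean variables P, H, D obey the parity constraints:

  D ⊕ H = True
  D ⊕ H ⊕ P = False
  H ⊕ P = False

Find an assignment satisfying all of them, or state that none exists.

P=T, H=T, D=F

D ⊕ H = F ⊕ T = True ✓
D ⊕ H ⊕ P = F ⊕ T ⊕ T = False ✓
H ⊕ P = T ⊕ T = False ✓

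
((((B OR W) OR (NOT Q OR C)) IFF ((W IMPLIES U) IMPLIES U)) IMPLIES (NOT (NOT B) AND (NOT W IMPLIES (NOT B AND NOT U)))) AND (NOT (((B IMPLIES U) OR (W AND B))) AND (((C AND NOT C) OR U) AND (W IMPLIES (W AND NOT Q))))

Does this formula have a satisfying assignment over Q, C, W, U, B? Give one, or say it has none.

Unsatisfiable — no assignment works.

Case B = True: the formula simplifies to (((W IMPLIES U) IMPLIES U) IMPLIES W) AND (NOT ((U OR W)) AND (((C AND NOT C) OR U) AND (W IMPLIES (W AND NOT Q)))).
  W = True: the conjunct NOT ((U OR W)) becomes NOT ((U OR True)) = False.
  W = False: simplifies to NOT U AND (NOT U AND ((C AND NOT C) OR U)).
    U = True: the conjunct NOT U is False.
    U = False: simplifies to C AND NOT C.
      C = True: the conjunct NOT C is False.
      C = False: the conjunct C is False.
Case B = False: the conjunct NOT (((B IMPLIES U) OR (W AND B))) becomes NOT ((True OR False)) = False.
Both cases fail — unsatisfiable.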